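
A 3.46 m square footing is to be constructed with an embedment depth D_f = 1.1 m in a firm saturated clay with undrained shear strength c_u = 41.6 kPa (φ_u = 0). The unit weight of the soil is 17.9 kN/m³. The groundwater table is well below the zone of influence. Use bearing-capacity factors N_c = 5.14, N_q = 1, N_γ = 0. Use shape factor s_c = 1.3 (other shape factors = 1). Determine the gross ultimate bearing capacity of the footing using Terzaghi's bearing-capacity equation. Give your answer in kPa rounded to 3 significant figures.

Effective surcharge at the founding depth q = γ·D_f = 17.9 × 1.1 = 19.69 kPa.
q_ult = c·N_c·s_c + q·N_q
     = 41.6 × 5.14 × 1.3 + 19.69 × 1
     = 277.97 + 19.69 = 297.66 kPa.

q_ult ≈ 298 kPa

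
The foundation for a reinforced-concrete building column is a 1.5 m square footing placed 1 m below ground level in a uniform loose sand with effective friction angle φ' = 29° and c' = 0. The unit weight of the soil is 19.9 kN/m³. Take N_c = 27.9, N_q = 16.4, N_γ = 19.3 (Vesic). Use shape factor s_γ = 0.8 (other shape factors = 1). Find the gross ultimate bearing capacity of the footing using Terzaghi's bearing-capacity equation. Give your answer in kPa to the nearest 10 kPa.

q = γ·D_f = 19.9 × 1 = 19.9 kPa.
q·N_q = 19.9 × 16.4 = 326.36 kPa
0.5·γ·B·N_γ·s_γ = 0.5 × 19.9 × 1.5 × 19.3 × 0.8 = 230.44 kPa
q_ult = 326.36 + 230.44 = 556.8 kPa.

q_ult ≈ 560 kPa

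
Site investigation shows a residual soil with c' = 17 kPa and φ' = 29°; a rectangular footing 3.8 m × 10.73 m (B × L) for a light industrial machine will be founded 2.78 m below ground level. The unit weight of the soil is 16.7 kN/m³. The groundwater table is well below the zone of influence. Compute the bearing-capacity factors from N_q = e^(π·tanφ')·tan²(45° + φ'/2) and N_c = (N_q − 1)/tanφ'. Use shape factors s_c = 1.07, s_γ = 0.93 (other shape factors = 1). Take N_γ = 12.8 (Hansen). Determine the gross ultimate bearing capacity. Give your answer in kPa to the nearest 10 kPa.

tan29° = 0.5543, so N_q = e^(π×0.5543)·tan²(59.5°) = 5.705 × 2.882 = 16.44.
N_c = (16.44 − 1)/tan29° = 27.86.
q = γ·D_f = 16.7 × 2.78 = 46.426 kPa.
c·N_c·s_c = 17 × 27.86 × 1.07 = 506.78 kPa
q·N_q = 46.426 × 16.443 = 763.4 kPa
0.5·γ·B·N_γ·s_γ = 0.5 × 16.7 × 3.8 × 12.8 × 0.93 = 377.71 kPa
q_ult = 506.78 + 763.4 + 377.71 = 1647.9 kPa.

q_ult ≈ 1650 kPa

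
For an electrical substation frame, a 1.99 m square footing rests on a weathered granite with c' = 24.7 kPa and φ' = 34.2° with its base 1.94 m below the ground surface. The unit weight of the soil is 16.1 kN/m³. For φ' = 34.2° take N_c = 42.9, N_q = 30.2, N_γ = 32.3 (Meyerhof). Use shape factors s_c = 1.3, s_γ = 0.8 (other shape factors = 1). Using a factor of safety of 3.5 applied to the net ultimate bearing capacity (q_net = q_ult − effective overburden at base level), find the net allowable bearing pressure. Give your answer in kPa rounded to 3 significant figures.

Effective surcharge at the founding depth q = γ·D_f = 16.1 × 1.94 = 31.234 kPa.
q_ult = c·N_c·s_c + q·N_q + 0.5·γ·B·N_γ·s_γ
     = 24.7 × 42.9 × 1.3 + 31.234 × 30.2 + 0.5 × 16.1 × 1.99 × 32.3 × 0.8
     = 1377.5 + 943.27 + 413.94 = 2734.7 kPa.
Net ultimate: q_net = 2734.7 − 31.234 = 2703.5 kPa.
q_all(net) = 2703.5 / 3.5 = 772.43 kPa.

q_all(net) ≈ 772 kPa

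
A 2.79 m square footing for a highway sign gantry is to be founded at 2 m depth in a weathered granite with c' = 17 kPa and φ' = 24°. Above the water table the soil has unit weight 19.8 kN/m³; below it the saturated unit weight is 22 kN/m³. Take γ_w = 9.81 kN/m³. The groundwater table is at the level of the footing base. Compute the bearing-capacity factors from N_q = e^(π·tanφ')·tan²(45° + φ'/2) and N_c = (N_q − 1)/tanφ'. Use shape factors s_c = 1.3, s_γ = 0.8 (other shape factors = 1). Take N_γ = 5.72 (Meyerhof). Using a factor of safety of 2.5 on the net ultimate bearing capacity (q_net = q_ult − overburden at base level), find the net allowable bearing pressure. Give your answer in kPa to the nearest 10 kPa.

N_q = e^(π·tan24°)·tan²(57°) = 9.6; N_c = (N_q − 1)/tanφ' = 19.32.
Overburden at base level: q = 19.8 × 2 = 39.6 kPa.
Below the base the soil is submerged, so the ½γBN_γ term uses γ' = 22 − 9.81 = 12.19 kN/m³.
Cohesion term c·N_c·s_c = 17 × 19.324 × 1.3 = 427.05 kPa; surcharge term q·N_q = 39.6 × 9.6034 = 380.29 kPa; self-weight term 0.5·γ·B·N_γ·s_γ = 0.5 × 12.19 × 2.79 × 5.72 × 0.8 = 77.815 kPa.
q_ult = 427.05 + 380.29 + 77.815 = 885.16 kPa.
q_net = 885.16 − 39.6 = 845.56 kPa.
q_all(net) = 845.56 / 2.5 = 338.22 kPa.

q_all(net) ≈ 340 kPa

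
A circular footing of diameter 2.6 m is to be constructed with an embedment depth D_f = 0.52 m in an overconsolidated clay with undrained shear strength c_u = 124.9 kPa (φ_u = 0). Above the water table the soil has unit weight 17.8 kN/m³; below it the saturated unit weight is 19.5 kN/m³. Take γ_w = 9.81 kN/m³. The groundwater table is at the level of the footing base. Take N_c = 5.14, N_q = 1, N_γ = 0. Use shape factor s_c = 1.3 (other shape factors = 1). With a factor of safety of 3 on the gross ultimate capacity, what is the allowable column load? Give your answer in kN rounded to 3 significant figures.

P_all ≈ 1490 kN

q = γ·D_f = 17.8 × 0.52 = 9.256 kPa.
c·N_c·s_c = 124.9 × 5.14 × 1.3 = 834.58 kPa
q·N_q = 9.256 × 1 = 9.256 kPa
q_ult = 834.58 + 9.256 = 843.84 kPa.
Gross allowable pressure q_all = 843.84 / 3 = 281.28 kPa.
Footing area = 5.3093 m², so allowable column load = 281.28 × 5.3093 = 1493.4 kN.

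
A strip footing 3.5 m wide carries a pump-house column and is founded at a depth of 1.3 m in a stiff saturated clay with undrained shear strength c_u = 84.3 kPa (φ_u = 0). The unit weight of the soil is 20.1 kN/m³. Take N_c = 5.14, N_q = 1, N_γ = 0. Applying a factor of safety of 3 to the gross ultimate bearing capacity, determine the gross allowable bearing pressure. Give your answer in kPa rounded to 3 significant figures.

q_all ≈ 153 kPa

q = γ·D_f = 20.1 × 1.3 = 26.13 kPa.
c·N_c = 84.3 × 5.14 = 433.3 kPa
q·N_q = 26.13 × 1 = 26.13 kPa
q_ult = 433.3 + 26.13 = 459.43 kPa.
q_all = q_ult / FS = 459.43 / 3 = 153.14 kPa.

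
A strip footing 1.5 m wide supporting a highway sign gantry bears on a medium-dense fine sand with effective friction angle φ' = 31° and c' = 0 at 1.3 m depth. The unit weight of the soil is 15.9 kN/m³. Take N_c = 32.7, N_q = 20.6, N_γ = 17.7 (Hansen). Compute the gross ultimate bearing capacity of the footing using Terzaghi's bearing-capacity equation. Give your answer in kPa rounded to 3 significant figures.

q_ult ≈ 637 kPa

Effective surcharge at the founding depth q = γ·D_f = 15.9 × 1.3 = 20.67 kPa.
q_ult = q·N_q + 0.5·γ·B·N_γ
     = 20.67 × 20.6 + 0.5 × 15.9 × 1.5 × 17.7
     = 425.8 + 211.07 = 636.87 kPa.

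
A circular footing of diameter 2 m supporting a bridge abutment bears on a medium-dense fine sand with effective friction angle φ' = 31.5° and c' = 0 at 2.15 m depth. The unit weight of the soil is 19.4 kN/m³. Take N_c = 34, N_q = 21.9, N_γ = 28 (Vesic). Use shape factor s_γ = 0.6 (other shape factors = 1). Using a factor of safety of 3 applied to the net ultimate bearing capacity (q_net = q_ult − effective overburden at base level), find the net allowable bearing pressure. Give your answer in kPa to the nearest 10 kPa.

q_all(net) ≈ 400 kPa

Overburden at base level: q = 19.4 × 2.15 = 41.71 kPa.
Surcharge term q·N_q = 41.71 × 21.9 = 913.45 kPa; self-weight term 0.5·γ·B·N_γ·s_γ = 0.5 × 19.4 × 2 × 28 × 0.6 = 325.92 kPa.
q_ult = 913.45 + 325.92 = 1239.4 kPa.
Net ultimate: q_net = 1239.4 − 41.71 = 1197.7 kPa.
q_all(net) = 1197.7 / 3 = 399.22 kPa.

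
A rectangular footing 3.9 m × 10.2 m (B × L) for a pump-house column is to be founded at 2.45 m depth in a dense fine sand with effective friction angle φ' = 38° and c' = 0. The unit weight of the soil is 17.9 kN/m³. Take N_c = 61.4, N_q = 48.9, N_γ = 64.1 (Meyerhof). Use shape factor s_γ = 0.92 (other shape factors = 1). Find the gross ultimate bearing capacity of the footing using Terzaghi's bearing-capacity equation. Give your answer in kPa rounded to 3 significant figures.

q_ult ≈ 4200 kPa

Effective surcharge at the founding depth q = γ·D_f = 17.9 × 2.45 = 43.855 kPa.
q_ult = q·N_q + 0.5·γ·B·N_γ·s_γ
     = 43.855 × 48.9 + 0.5 × 17.9 × 3.9 × 64.1 × 0.92
     = 2144.5 + 2058.4 = 4202.9 kPa.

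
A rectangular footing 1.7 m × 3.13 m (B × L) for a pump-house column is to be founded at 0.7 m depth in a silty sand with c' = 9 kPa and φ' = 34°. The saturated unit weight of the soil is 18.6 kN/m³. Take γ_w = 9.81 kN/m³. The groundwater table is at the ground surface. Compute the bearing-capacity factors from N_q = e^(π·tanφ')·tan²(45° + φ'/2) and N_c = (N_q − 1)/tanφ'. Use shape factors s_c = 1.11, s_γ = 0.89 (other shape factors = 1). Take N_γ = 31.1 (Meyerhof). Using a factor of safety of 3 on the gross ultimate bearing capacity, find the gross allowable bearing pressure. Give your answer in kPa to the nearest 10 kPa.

N_q = e^(π·tan34°)·tan²(62°) = 29.44; N_c = (N_q − 1)/tanφ' = 42.16.
γ' = 18.6 − 9.81 = 8.79 kN/m³ (submerged throughout). q = 8.79 × 0.7 = 6.153 kPa; the same γ' applies in the ½γBN_γ term.
c·N_c·s_c = 9 × 42.164 × 1.11 = 421.22 kPa
q·N_q = 6.153 × 29.44 = 181.14 kPa
0.5·γ·B·N_γ·s_γ = 0.5 × 8.79 × 1.7 × 31.1 × 0.89 = 206.8 kPa
q_ult = 421.22 + 181.14 + 206.8 = 809.16 kPa.
q_all = 809.16 / 3 = 269.72 kPa.

q_all ≈ 270 kPa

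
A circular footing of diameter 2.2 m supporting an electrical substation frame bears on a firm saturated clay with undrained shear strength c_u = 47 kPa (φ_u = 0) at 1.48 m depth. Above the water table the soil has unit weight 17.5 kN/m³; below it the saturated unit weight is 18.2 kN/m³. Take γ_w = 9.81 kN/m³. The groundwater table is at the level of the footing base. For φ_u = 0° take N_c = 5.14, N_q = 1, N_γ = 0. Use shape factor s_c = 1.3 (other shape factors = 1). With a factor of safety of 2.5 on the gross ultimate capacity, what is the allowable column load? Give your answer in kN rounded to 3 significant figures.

P_all ≈ 517 kN

q = γ·D_f = 17.5 × 1.48 = 25.9 kPa.
c·N_c·s_c = 47 × 5.14 × 1.3 = 314.05 kPa
q·N_q = 25.9 × 1 = 25.9 kPa
q_ult = 314.05 + 25.9 = 339.95 kPa.
Gross allowable pressure q_all = 339.95 / 2.5 = 135.98 kPa.
Footing area = 3.8013 m², so allowable column load = 135.98 × 3.8013 = 516.91 kN.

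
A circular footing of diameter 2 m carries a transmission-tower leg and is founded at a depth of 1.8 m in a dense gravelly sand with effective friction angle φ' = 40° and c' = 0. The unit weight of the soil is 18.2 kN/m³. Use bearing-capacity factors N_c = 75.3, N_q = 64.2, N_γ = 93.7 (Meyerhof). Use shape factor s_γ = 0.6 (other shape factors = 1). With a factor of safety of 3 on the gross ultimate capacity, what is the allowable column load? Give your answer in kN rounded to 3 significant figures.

Effective surcharge at the founding depth q = γ·D_f = 18.2 × 1.8 = 32.76 kPa.
q_ult = q·N_q + 0.5·γ·B·N_γ·s_γ
     = 32.76 × 64.2 + 0.5 × 18.2 × 2 × 93.7 × 0.6
     = 2103.2 + 1023.2 = 3126.4 kPa.
Gross allowable pressure q_all = 3126.4 / 3 = 1042.1 kPa.
Footing area = 3.1416 m², so allowable column load = 1042.1 × 3.1416 = 3274 kN.

P_all ≈ 3270 kN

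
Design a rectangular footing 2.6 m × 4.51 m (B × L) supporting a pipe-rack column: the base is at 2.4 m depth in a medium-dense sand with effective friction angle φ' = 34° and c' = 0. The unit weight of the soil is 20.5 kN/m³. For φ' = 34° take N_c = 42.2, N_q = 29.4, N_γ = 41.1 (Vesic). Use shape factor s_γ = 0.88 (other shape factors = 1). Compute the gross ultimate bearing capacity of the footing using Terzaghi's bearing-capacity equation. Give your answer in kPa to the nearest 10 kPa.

Overburden at base level: q = 20.5 × 2.4 = 49.2 kPa.
Surcharge term q·N_q = 49.2 × 29.4 = 1446.5 kPa; self-weight term 0.5·γ·B·N_γ·s_γ = 0.5 × 20.5 × 2.6 × 41.1 × 0.88 = 963.88 kPa.
q_ult = 1446.5 + 963.88 = 2410.4 kPa.

q_ult ≈ 2410 kPa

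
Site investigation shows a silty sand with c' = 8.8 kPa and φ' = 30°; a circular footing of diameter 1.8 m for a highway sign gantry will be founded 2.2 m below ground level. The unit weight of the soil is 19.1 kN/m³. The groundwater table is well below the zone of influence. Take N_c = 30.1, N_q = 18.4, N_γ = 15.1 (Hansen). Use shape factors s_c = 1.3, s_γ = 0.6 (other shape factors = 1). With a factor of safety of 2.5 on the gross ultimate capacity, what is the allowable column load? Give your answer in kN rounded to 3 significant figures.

q = γ·D_f = 19.1 × 2.2 = 42.02 kPa.
c·N_c·s_c = 8.8 × 30.1 × 1.3 = 344.34 kPa
q·N_q = 42.02 × 18.4 = 773.17 kPa
0.5·γ·B·N_γ·s_γ = 0.5 × 19.1 × 1.8 × 15.1 × 0.6 = 155.74 kPa
q_ult = 344.34 + 773.17 + 155.74 = 1273.3 kPa.
Gross allowable pressure q_all = 1273.3 / 2.5 = 509.3 kPa.
Footing area = 2.5447 m², so allowable column load = 509.3 × 2.5447 = 1296 kN.

P_all ≈ 1300 kN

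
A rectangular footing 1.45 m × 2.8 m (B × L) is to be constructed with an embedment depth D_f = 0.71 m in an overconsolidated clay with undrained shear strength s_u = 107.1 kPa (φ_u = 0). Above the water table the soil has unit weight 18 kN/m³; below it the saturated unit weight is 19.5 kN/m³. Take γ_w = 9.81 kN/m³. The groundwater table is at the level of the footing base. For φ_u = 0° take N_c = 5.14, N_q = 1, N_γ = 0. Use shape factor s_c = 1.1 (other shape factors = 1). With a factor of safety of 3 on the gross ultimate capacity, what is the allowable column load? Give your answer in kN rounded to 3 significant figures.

P_all ≈ 837 kN

q = γ·D_f = 18 × 0.71 = 12.78 kPa.
c·N_c·s_c = 107.1 × 5.14 × 1.1 = 605.54 kPa
q·N_q = 12.78 × 1 = 12.78 kPa
q_ult = 605.54 + 12.78 = 618.32 kPa.
Gross allowable pressure q_all = 618.32 / 3 = 206.11 kPa.
Footing area = 4.06 m², so allowable column load = 206.11 × 4.06 = 836.8 kN.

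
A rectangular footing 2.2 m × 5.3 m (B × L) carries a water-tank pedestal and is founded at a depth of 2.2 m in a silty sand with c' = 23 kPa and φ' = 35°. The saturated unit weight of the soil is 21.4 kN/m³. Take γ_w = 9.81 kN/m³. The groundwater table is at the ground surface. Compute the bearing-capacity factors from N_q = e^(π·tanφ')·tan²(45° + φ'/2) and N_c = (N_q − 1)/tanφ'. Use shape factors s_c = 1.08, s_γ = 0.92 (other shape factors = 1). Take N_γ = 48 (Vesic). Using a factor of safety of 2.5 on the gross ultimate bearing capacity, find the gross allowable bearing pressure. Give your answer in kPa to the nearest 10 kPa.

q_all ≈ 1020 kPa

N_q = e^(π·tan35°)·tan²(62.5°) = 33.3; N_c = (N_q − 1)/tanφ' = 46.12.
With the water table at the surface the whole profile is submerged: γ' = 21.4 − 9.81 = 11.59 kN/m³, so q = γ'·D_f = 25.498 kPa; the same γ' applies in the ½γBN_γ term.
q_ult = c·N_c·s_c + q·N_q + 0.5·γ·B·N_γ·s_γ
     = 23 × 46.124 × 1.08 + 25.498 × 33.296 + 0.5 × 11.59 × 2.2 × 48 × 0.92
     = 1145.7 + 848.98 + 563 = 2557.7 kPa.
q_all = 2557.7 / 2.5 = 1023.1 kPa.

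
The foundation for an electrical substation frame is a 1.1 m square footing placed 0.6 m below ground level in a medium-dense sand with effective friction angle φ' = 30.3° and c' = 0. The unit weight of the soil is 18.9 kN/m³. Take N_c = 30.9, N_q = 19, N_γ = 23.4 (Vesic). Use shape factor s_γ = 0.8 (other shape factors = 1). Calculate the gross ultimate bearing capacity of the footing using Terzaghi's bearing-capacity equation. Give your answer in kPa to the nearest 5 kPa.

q_ult ≈ 410 kPa

Overburden at base level: q = 18.9 × 0.6 = 11.34 kPa.
Surcharge term q·N_q = 11.34 × 19 = 215.46 kPa; self-weight term 0.5·γ·B·N_γ·s_γ = 0.5 × 18.9 × 1.1 × 23.4 × 0.8 = 194.59 kPa.
q_ult = 215.46 + 194.59 = 410.05 kPa.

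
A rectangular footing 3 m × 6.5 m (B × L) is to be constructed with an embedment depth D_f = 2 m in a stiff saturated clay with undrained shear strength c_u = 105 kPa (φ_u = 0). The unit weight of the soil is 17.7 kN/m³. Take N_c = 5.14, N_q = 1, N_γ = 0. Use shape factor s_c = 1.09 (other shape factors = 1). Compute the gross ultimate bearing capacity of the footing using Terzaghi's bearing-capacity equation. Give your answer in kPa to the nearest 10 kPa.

q = γ·D_f = 17.7 × 2 = 35.4 kPa.
c·N_c·s_c = 105 × 5.14 × 1.09 = 588.27 kPa
q·N_q = 35.4 × 1 = 35.4 kPa
q_ult = 588.27 + 35.4 = 623.67 kPa.

q_ult ≈ 620 kPa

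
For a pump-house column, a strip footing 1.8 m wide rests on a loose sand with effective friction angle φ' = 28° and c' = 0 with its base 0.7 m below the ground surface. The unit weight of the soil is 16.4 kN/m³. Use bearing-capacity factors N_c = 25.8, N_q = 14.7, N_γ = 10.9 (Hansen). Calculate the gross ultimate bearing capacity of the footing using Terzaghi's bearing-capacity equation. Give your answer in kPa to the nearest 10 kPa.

Overburden at base level: q = 16.4 × 0.7 = 11.48 kPa.
Surcharge term q·N_q = 11.48 × 14.7 = 168.76 kPa; self-weight term 0.5·γ·B·N_γ = 0.5 × 16.4 × 1.8 × 10.9 = 160.88 kPa.
q_ult = 168.76 + 160.88 = 329.64 kPa.

q_ult ≈ 330 kPa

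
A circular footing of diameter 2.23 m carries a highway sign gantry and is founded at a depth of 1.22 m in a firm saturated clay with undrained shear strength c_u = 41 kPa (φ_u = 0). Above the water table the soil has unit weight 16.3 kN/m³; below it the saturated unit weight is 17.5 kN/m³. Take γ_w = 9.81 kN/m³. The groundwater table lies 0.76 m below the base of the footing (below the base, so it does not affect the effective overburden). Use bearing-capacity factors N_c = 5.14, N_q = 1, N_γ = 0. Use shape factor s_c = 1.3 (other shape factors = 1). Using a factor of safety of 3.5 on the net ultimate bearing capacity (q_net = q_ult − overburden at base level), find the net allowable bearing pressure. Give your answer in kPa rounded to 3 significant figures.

Overburden at base level: q = 16.3 × 1.22 = 19.886 kPa.
Cohesion term c·N_c·s_c = 41 × 5.14 × 1.3 = 273.96 kPa; surcharge term q·N_q = 19.886 × 1 = 19.886 kPa.
q_ult = 273.96 + 19.886 = 293.85 kPa.
q_net = 293.85 − 19.886 = 273.96 kPa.
q_all(net) = 273.96 / 3.5 = 78.275 kPa.

q_all(net) ≈ 78.3 kPa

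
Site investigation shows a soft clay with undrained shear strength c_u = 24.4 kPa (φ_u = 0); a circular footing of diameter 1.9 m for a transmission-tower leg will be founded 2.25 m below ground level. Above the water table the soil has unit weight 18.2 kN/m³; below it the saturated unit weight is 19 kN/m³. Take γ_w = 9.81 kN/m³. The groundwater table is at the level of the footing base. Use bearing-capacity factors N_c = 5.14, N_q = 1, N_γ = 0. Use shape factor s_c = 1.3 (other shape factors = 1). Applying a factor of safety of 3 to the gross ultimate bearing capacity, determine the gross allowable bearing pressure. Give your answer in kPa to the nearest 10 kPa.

q_all ≈ 70 kPa

Effective surcharge at the founding depth q = γ·D_f = 18.2 × 2.25 = 40.95 kPa.
q_ult = c·N_c·s_c + q·N_q
     = 24.4 × 5.14 × 1.3 + 40.95 × 1
     = 163.04 + 40.95 = 203.99 kPa.
q_all = q_ult / FS = 203.99 / 3 = 67.997 kPa.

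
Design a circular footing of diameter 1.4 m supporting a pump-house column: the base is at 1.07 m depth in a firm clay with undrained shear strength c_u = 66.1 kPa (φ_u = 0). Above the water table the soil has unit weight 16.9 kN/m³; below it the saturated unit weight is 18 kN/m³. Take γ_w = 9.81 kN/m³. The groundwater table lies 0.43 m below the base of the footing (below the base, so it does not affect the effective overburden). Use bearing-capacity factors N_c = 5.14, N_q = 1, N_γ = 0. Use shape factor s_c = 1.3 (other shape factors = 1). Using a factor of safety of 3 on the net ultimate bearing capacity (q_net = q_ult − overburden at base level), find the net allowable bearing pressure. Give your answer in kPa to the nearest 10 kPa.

q = γ·D_f = 16.9 × 1.07 = 18.083 kPa.
c·N_c·s_c = 66.1 × 5.14 × 1.3 = 441.68 kPa
q·N_q = 18.083 × 1 = 18.083 kPa
q_ult = 441.68 + 18.083 = 459.76 kPa.
q_net = 459.76 − 18.083 = 441.68 kPa.
q_all(net) = 441.68 / 3 = 147.23 kPa.

q_all(net) ≈ 150 kPa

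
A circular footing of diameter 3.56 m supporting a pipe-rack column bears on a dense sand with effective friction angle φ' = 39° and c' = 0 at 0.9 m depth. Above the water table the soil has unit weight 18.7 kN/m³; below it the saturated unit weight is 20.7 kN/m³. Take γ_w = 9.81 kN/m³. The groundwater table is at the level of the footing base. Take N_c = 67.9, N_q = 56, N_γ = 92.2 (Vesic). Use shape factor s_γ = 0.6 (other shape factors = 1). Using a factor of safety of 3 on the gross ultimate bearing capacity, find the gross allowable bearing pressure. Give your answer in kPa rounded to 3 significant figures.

q_all ≈ 672 kPa

q = γ·D_f = 18.7 × 0.9 = 16.83 kPa.
For the ½γBN_γ term take γ' = 20.7 − 9.81 = 10.89 kN/m³ (soil below base is submerged).
q·N_q = 16.83 × 56 = 942.48 kPa
0.5·γ·B·N_γ·s_γ = 0.5 × 10.89 × 3.56 × 92.2 × 0.6 = 1072.3 kPa
q_ult = 942.48 + 1072.3 = 2014.8 kPa.
q_all = 2014.8 / 3 = 671.6 kPa.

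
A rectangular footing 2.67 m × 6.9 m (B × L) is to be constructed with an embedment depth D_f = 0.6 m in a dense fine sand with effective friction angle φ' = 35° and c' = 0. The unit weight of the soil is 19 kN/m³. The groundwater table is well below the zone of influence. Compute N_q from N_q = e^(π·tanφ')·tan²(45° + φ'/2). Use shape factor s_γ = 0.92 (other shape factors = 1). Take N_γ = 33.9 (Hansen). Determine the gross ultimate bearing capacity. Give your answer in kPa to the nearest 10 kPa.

tan35° = 0.7002, so N_q = e^(π×0.7002)·tan²(62.5°) = 9.023 × 3.69 = 33.3.
q = γ·D_f = 19 × 0.6 = 11.4 kPa.
q·N_q = 11.4 × 33.296 = 379.58 kPa
0.5·γ·B·N_γ·s_γ = 0.5 × 19 × 2.67 × 33.9 × 0.92 = 791.08 kPa
q_ult = 379.58 + 791.08 = 1170.7 kPa.

q_ult ≈ 1170 kPa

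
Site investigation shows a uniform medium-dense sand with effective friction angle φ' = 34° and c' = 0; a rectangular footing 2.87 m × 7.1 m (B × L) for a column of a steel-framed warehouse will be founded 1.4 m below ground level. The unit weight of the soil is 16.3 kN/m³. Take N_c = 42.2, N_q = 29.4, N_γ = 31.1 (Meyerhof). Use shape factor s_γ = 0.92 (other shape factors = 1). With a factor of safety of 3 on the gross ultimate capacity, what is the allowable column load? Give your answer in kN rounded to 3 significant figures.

q = γ·D_f = 16.3 × 1.4 = 22.82 kPa.
q·N_q = 22.82 × 29.4 = 670.91 kPa
0.5·γ·B·N_γ·s_γ = 0.5 × 16.3 × 2.87 × 31.1 × 0.92 = 669.25 kPa
q_ult = 670.91 + 669.25 = 1340.2 kPa.
Gross allowable pressure q_all = 1340.2 / 3 = 446.72 kPa.
Footing area = 20.377 m², so allowable column load = 446.72 × 20.377 = 9102.8 kN.

P_all ≈ 9100 kN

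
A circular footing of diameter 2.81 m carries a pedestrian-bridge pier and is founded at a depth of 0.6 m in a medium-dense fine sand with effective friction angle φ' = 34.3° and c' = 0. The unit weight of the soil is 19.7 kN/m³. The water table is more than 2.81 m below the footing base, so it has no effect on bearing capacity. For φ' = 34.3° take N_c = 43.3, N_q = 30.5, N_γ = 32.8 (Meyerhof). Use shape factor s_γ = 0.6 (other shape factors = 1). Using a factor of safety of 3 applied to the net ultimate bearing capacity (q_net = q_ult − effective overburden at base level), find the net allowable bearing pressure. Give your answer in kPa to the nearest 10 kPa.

q_all(net) ≈ 300 kPa

Overburden at base level: q = 19.7 × 0.6 = 11.82 kPa.
Surcharge term q·N_q = 11.82 × 30.5 = 360.51 kPa; self-weight term 0.5·γ·B·N_γ·s_γ = 0.5 × 19.7 × 2.81 × 32.8 × 0.6 = 544.71 kPa.
q_ult = 360.51 + 544.71 = 905.22 kPa.
Net ultimate: q_net = 905.22 − 11.82 = 893.4 kPa.
q_all(net) = 893.4 / 3 = 297.8 kPa.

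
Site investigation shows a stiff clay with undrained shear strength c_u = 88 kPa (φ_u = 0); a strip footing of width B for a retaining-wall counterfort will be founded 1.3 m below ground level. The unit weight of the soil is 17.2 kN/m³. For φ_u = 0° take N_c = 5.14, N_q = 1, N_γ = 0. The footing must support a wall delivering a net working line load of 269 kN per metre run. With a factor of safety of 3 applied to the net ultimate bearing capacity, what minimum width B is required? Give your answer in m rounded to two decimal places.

B = 1.78 m

Effective surcharge at the founding depth q = γ·D_f = 17.2 × 1.3 = 22.36 kPa.
q_ult = c·N_c + q·N_q
     = 88 × 5.14 + 22.36 × 1
     = 452.32 + 22.36 = 474.68 kPa.
For φ = 0 the ½γBN_γ term vanishes, so q_ult is independent of B. q_net = 474.68 − 22.36 = 452.32 kPa; q_all(net) = 452.32/3 = 150.77 kPa.
Required width B = w / q_all(net) = 269 / 150.77 = 1.784 m.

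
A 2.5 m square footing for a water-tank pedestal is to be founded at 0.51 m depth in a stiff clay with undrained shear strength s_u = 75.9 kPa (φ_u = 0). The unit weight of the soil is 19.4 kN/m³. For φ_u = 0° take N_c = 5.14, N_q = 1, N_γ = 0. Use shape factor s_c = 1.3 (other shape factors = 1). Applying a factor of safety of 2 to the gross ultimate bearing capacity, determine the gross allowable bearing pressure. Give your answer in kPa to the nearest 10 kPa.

q = γ·D_f = 19.4 × 0.51 = 9.894 kPa.
c·N_c·s_c = 75.9 × 5.14 × 1.3 = 507.16 kPa
q·N_q = 9.894 × 1 = 9.894 kPa
q_ult = 507.16 + 9.894 = 517.06 kPa.
q_all = q_ult / FS = 517.06 / 2 = 258.53 kPa.

q_all ≈ 260 kPa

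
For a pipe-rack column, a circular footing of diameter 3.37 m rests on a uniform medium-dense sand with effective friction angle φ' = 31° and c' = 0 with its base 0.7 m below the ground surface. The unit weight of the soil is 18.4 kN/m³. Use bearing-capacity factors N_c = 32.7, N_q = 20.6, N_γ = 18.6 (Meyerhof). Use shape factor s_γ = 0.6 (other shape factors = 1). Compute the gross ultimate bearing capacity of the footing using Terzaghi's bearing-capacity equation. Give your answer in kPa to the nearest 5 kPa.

q_ult ≈ 610 kPa

q = γ·D_f = 18.4 × 0.7 = 12.88 kPa.
q·N_q = 12.88 × 20.6 = 265.33 kPa
0.5·γ·B·N_γ·s_γ = 0.5 × 18.4 × 3.37 × 18.6 × 0.6 = 346 kPa
q_ult = 265.33 + 346 = 611.33 kPa.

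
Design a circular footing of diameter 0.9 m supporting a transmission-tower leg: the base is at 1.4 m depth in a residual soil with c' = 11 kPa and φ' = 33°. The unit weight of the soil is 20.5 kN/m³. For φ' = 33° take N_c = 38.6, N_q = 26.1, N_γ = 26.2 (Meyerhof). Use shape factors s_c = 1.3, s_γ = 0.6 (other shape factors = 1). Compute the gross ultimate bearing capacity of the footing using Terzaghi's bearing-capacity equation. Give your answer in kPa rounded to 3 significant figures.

q = γ·D_f = 20.5 × 1.4 = 28.7 kPa.
c·N_c·s_c = 11 × 38.6 × 1.3 = 551.98 kPa
q·N_q = 28.7 × 26.1 = 749.07 kPa
0.5·γ·B·N_γ·s_γ = 0.5 × 20.5 × 0.9 × 26.2 × 0.6 = 145.02 kPa
q_ult = 551.98 + 749.07 + 145.02 = 1446.1 kPa.

q_ult ≈ 1450 kPa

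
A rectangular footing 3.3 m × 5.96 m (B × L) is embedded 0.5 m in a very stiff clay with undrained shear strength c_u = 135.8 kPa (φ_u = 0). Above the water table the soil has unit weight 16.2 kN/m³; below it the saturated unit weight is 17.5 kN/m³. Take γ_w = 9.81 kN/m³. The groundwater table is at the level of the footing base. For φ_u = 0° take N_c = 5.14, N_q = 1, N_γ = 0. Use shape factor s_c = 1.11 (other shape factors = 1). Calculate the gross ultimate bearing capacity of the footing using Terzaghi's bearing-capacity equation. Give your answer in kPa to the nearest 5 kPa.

q = γ·D_f = 16.2 × 0.5 = 8.1 kPa.
c·N_c·s_c = 135.8 × 5.14 × 1.11 = 774.79 kPa
q·N_q = 8.1 × 1 = 8.1 kPa
q_ult = 774.79 + 8.1 = 782.89 kPa.

q_ult ≈ 785 kPa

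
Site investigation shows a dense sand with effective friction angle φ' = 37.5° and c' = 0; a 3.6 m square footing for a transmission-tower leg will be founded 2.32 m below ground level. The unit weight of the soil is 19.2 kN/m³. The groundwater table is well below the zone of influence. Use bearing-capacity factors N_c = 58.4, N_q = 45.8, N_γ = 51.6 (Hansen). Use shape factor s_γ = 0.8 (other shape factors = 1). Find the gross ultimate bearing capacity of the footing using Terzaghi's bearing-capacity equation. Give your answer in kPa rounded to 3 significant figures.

q_ult ≈ 3470 kPa

q = γ·D_f = 19.2 × 2.32 = 44.544 kPa.
q·N_q = 44.544 × 45.8 = 2040.1 kPa
0.5·γ·B·N_γ·s_γ = 0.5 × 19.2 × 3.6 × 51.6 × 0.8 = 1426.6 kPa
q_ult = 2040.1 + 1426.6 = 3466.8 kPa.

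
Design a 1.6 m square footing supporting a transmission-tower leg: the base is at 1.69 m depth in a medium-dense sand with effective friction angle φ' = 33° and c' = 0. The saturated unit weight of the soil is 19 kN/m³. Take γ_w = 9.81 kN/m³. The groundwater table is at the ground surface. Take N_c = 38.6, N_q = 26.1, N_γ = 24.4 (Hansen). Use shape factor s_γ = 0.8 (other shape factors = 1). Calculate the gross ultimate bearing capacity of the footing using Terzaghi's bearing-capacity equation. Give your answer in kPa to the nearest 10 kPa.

q_ult ≈ 550 kPa

With the water table at the surface the whole profile is submerged: γ' = 19 − 9.81 = 9.19 kN/m³, so q = γ'·D_f = 15.531 kPa; the same γ' applies in the ½γBN_γ term.
q_ult = q·N_q + 0.5·γ·B·N_γ·s_γ
     = 15.531 × 26.1 + 0.5 × 9.19 × 1.6 × 24.4 × 0.8
     = 405.36 + 143.51 = 548.87 kPa.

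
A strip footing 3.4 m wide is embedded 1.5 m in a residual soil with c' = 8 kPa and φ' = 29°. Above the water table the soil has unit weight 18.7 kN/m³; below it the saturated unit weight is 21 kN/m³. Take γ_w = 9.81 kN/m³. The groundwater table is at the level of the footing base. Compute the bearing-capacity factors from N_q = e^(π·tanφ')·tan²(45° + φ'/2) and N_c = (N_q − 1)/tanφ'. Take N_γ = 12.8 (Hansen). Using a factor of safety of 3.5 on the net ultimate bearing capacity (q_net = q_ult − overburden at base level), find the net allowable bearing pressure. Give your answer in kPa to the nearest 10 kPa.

N_q = e^(π·tan29°)·tan²(59.5°) = 16.44; N_c = (N_q − 1)/tanφ' = 27.86.
Effective surcharge at the founding depth q = γ·D_f = 18.7 × 1.5 = 28.05 kPa.
The water table coincides with the base, so in the self-weight term γ → γ' = 11.19 kN/m³.
q_ult = c·N_c + q·N_q + 0.5·γ·B·N_γ
     = 8 × 27.86 + 28.05 × 16.443 + 0.5 × 11.19 × 3.4 × 12.8
     = 222.88 + 461.23 + 243.49 = 927.61 kPa.
q_net = 927.61 − 28.05 = 899.56 kPa.
q_all(net) = 899.56 / 3.5 = 257.02 kPa.

q_all(net) ≈ 260 kPa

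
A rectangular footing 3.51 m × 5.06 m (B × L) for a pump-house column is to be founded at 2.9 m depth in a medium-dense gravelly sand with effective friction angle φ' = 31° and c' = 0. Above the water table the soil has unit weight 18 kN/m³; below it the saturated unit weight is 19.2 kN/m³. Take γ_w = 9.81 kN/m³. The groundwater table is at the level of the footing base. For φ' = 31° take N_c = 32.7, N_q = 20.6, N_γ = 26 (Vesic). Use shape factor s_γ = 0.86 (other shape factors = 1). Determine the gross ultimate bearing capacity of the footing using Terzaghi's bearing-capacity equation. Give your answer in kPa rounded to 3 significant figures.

Overburden at base level: q = 18 × 2.9 = 52.2 kPa.
Below the base the soil is submerged, so the ½γBN_γ term uses γ' = 19.2 − 9.81 = 9.39 kN/m³.
Surcharge term q·N_q = 52.2 × 20.6 = 1075.3 kPa; self-weight term 0.5·γ·B·N_γ·s_γ = 0.5 × 9.39 × 3.51 × 26 × 0.86 = 368.48 kPa.
q_ult = 1075.3 + 368.48 = 1443.8 kPa.

q_ult ≈ 1440 kPa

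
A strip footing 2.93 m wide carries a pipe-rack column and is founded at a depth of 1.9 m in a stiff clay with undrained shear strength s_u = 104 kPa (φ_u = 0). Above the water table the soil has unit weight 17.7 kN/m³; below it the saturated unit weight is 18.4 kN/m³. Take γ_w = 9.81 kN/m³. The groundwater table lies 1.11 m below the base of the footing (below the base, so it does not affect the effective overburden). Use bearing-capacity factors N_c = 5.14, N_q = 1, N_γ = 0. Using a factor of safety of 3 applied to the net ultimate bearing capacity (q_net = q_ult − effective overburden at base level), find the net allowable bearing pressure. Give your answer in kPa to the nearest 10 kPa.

q = γ·D_f = 17.7 × 1.9 = 33.63 kPa.
c·N_c = 104 × 5.14 = 534.56 kPa
q·N_q = 33.63 × 1 = 33.63 kPa
q_ult = 534.56 + 33.63 = 568.19 kPa.
Net ultimate: q_net = 568.19 − 33.63 = 534.56 kPa.
q_all(net) = 534.56 / 3 = 178.19 kPa.

q_all(net) ≈ 180 kPa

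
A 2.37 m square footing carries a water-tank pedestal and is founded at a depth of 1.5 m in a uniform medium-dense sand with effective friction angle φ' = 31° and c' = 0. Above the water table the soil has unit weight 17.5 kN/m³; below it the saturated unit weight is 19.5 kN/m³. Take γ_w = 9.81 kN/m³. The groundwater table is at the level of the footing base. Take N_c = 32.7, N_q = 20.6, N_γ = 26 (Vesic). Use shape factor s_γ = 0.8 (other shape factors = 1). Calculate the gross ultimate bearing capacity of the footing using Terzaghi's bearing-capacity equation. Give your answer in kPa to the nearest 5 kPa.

q_ult ≈ 780 kPa

q = γ·D_f = 17.5 × 1.5 = 26.25 kPa.
For the ½γBN_γ term take γ' = 19.5 − 9.81 = 9.69 kN/m³ (soil below base is submerged).
q·N_q = 26.25 × 20.6 = 540.75 kPa
0.5·γ·B·N_γ·s_γ = 0.5 × 9.69 × 2.37 × 26 × 0.8 = 238.84 kPa
q_ult = 540.75 + 238.84 = 779.59 kPa.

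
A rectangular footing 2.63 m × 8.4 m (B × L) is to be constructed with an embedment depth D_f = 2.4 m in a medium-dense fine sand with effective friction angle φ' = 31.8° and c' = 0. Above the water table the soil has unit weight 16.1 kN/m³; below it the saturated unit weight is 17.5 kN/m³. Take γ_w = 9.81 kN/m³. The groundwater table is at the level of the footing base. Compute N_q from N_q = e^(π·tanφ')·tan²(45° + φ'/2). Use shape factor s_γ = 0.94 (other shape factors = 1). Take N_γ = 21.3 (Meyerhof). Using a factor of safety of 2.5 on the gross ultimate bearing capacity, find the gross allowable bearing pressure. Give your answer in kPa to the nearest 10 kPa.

N_q = e^(π·tan31.8°)·tan²(60.9°) = 22.64.
Overburden at base level: q = 16.1 × 2.4 = 38.64 kPa.
Below the base the soil is submerged, so the ½γBN_γ term uses γ' = 17.5 − 9.81 = 7.69 kN/m³.
Surcharge term q·N_q = 38.64 × 22.64 = 874.8 kPa; self-weight term 0.5·γ·B·N_γ·s_γ = 0.5 × 7.69 × 2.63 × 21.3 × 0.94 = 202.47 kPa.
q_ult = 874.8 + 202.47 = 1077.3 kPa.
q_all = 1077.3 / 2.5 = 430.91 kPa.

q_all ≈ 430 kPa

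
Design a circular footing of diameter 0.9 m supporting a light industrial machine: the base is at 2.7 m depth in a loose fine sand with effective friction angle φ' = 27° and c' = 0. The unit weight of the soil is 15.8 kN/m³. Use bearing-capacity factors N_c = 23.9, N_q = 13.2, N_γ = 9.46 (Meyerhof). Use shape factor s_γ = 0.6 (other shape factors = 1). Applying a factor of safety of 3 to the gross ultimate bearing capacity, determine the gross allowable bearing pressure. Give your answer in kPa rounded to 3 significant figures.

Effective surcharge at the founding depth q = γ·D_f = 15.8 × 2.7 = 42.66 kPa.
q_ult = q·N_q + 0.5·γ·B·N_γ·s_γ
     = 42.66 × 13.2 + 0.5 × 15.8 × 0.9 × 9.46 × 0.6
     = 563.11 + 40.356 = 603.47 kPa.
q_all = q_ult / FS = 603.47 / 3 = 201.16 kPa.

q_all ≈ 201 kPa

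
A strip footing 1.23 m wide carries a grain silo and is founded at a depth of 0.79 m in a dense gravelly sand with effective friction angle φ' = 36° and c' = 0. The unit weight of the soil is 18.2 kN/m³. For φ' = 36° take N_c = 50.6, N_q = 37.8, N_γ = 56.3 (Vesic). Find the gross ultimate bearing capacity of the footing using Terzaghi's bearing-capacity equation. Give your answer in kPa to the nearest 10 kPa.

q_ult ≈ 1170 kPa

q = γ·D_f = 18.2 × 0.79 = 14.378 kPa.
q·N_q = 14.378 × 37.8 = 543.49 kPa
0.5·γ·B·N_γ = 0.5 × 18.2 × 1.23 × 56.3 = 630.17 kPa
q_ult = 543.49 + 630.17 = 1173.7 kPa.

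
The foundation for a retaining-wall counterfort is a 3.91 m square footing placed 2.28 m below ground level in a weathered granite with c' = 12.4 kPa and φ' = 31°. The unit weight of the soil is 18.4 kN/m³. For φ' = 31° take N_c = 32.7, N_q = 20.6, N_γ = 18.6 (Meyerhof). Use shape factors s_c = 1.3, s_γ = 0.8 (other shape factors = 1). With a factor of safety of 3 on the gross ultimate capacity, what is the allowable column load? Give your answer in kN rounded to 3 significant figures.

P_all ≈ 9820 kN

q = γ·D_f = 18.4 × 2.28 = 41.952 kPa.
c·N_c·s_c = 12.4 × 32.7 × 1.3 = 527.12 kPa
q·N_q = 41.952 × 20.6 = 864.21 kPa
0.5·γ·B·N_γ·s_γ = 0.5 × 18.4 × 3.91 × 18.6 × 0.8 = 535.26 kPa
q_ult = 527.12 + 864.21 + 535.26 = 1926.6 kPa.
Gross allowable pressure q_all = 1926.6 / 3 = 642.2 kPa.
Footing area = 15.2881 m², so allowable column load = 642.2 × 15.2881 = 9818 kN.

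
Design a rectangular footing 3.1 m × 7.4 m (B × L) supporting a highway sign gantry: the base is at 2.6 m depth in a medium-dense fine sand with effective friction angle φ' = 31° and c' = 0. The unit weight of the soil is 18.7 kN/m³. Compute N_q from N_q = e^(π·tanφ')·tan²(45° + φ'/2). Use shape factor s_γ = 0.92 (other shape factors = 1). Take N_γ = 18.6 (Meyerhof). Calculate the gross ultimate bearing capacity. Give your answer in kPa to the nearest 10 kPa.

tan31° = 0.6009, so N_q = e^(π×0.6009)·tan²(60.5°) = 6.604 × 3.124 = 20.63.
Overburden at base level: q = 18.7 × 2.6 = 48.62 kPa.
Surcharge term q·N_q = 48.62 × 20.631 = 1003.1 kPa; self-weight term 0.5·γ·B·N_γ·s_γ = 0.5 × 18.7 × 3.1 × 18.6 × 0.92 = 495.99 kPa.
q_ult = 1003.1 + 495.99 = 1499.1 kPa.

q_ult ≈ 1500 kPa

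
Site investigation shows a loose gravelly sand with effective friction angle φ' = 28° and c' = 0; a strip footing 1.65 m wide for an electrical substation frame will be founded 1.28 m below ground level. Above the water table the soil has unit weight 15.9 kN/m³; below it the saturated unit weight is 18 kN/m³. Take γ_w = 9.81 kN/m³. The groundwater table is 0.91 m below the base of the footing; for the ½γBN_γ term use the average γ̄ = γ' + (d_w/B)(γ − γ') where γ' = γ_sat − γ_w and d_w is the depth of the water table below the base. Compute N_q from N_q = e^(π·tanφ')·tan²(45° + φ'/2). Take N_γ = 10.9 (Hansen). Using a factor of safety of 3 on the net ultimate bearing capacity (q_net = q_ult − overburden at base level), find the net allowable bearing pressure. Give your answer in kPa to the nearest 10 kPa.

N_q = e^(π·tan28°)·tan²(59°) = 14.72.
Effective surcharge at the founding depth q = γ·D_f = 15.9 × 1.28 = 20.352 kPa.
With d_w = 0.91 m < B, γ̄ = 8.19 + (0.91/1.65) × (15.9 − 8.19) = 12.442 kN/m³.
q_ult = q·N_q + 0.5·γ·B·N_γ
     = 20.352 × 14.72 + 0.5 × 12.442 × 1.65 × 10.9
     = 299.58 + 111.89 = 411.47 kPa.
q_net = 411.47 − 20.352 = 391.11 kPa.
q_all(net) = 391.11 / 3 = 130.37 kPa.

q_all(net) ≈ 130 kPa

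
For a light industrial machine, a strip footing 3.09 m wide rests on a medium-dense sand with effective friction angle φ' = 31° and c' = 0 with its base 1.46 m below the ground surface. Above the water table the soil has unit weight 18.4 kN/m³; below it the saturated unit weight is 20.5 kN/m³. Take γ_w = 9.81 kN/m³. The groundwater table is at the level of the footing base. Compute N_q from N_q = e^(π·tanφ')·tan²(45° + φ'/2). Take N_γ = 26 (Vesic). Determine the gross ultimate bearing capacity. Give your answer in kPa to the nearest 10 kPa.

q_ult ≈ 980 kPa

tan31° = 0.6009, so N_q = e^(π×0.6009)·tan²(60.5°) = 6.604 × 3.124 = 20.63.
Overburden at base level: q = 18.4 × 1.46 = 26.864 kPa.
Below the base the soil is submerged, so the ½γBN_γ term uses γ' = 20.5 − 9.81 = 10.69 kN/m³.
Surcharge term q·N_q = 26.864 × 20.631 = 554.23 kPa; self-weight term 0.5·γ·B·N_γ = 0.5 × 10.69 × 3.09 × 26 = 429.42 kPa.
q_ult = 554.23 + 429.42 = 983.64 kPa.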